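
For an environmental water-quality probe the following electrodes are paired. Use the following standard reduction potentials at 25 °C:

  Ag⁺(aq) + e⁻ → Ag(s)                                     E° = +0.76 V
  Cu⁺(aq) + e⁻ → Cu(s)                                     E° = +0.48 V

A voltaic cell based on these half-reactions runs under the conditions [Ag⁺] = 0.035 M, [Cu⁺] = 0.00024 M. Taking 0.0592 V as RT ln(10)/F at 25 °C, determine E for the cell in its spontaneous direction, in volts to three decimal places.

Ag⁺/Ag is the cathode (higher E°), Cu⁺/Cu the anode: E°cell = +0.76 − (+0.48) = +0.28 V, n = 1.
Overall: Ag⁺(aq) + Cu(s) → Ag(s) + Cu⁺(aq)
Q = [Cu⁺] / ([Ag⁺]); log Q = -2.164.
E = E° − (0.0592/n) log Q = +0.28 − (0.0592/1)(-2.164) = +0.408 V.

+0.408 V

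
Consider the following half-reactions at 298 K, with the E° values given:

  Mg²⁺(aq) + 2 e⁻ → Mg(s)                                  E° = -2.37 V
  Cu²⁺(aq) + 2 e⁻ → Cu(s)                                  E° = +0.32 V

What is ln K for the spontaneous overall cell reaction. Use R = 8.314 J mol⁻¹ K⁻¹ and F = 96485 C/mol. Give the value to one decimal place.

Cathode: Cu²⁺/Cu; anode: Mg²⁺/Mg. E°cell = (+0.32) − (-2.37) = +2.69 V, with n = 2.
ΔG° = −nFE° = −RT ln K, so ln K = nFE°/(RT) = (2)(96485)(+2.69) / ((8.314)(298)) = 209.515.

209.5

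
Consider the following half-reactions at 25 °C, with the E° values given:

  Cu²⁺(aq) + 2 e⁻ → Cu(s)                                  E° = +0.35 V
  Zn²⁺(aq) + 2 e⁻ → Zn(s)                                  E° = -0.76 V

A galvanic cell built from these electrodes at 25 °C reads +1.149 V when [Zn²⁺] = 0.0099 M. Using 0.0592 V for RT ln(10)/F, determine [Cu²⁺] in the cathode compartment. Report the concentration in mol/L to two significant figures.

0.21 M

Cu²⁺/Cu is the cathode, Zn²⁺/Zn the anode: E°cell = +1.11 V, n = 2.
Overall reaction: Cu²⁺(aq) + Zn(s) → Cu(s) + Zn²⁺(aq); Q = [Zn²⁺]^1/[Cu²⁺]^1.
From E = E° − (0.0592/n) log Q: log Q = (E° − E)·n/0.0592 = (+1.11 − (+1.149))·2/0.0592 = -1.3176.
So 1·log[Cu²⁺] = 1·log(0.0099) − log Q = -2.0044 − (-1.3176) = -0.6868; [Cu²⁺] = 10^(-0.6868) ≈ 0.21 M.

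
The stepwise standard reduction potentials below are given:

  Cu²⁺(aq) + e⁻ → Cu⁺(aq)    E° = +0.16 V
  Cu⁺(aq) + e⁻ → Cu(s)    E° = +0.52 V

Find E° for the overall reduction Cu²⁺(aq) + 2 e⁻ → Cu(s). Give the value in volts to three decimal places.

Adding the free-energy changes (−nFE°) of the two steps gives −n₃FE°₃ = −n₁FE°₁ − n₂FE°₂.
E°₃ = (1×+0.16 + 1×+0.52) / 2 = (+0.680) / 2 = +0.340 V.

+0.340 V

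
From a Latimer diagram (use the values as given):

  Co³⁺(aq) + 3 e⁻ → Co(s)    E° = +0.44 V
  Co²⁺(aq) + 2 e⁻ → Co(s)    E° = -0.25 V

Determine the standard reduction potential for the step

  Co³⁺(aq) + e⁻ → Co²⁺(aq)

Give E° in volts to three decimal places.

Sequential free energies add, so n₃E°₃ = n₁E°₁ + n₂E°₂.
With n₃ = 3, and the known step contributing 2×(-0.25) V, the unknown satisfies 1·E° = 3×(+0.44) − 2×(-0.25) = +1.820.
E° = +1.820 / 1 = +1.820 V.

+1.820 V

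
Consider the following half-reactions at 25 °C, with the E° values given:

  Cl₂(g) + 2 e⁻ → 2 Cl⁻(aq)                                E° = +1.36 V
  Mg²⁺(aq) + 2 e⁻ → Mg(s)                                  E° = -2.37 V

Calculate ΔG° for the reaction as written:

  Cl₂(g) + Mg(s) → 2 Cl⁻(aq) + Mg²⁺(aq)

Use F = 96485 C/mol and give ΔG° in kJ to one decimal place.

As written, Cl₂/Cl⁻ is reduced (cathode) and Mg²⁺/Mg is oxidised (anode), so E°cell = (+1.36) − (-2.37) = +3.73 V.
Balancing electrons gives n = 2.
ΔG° = −nFE° = −(2)(96485)(+3.73) = -719,778 J = -719.8 kJ.

-719.8 kJ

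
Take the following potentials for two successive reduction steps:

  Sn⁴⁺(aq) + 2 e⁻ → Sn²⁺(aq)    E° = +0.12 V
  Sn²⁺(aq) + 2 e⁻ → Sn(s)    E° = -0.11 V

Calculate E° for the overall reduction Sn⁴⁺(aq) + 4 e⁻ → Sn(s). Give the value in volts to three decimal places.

Adding the free-energy changes (−nFE°) of the two steps gives −n₃FE°₃ = −n₁FE°₁ − n₂FE°₂.
E°₃ = (2×+0.12 + 2×-0.11) / 4 = (+0.020) / 4 = +0.005 V.

+0.005 V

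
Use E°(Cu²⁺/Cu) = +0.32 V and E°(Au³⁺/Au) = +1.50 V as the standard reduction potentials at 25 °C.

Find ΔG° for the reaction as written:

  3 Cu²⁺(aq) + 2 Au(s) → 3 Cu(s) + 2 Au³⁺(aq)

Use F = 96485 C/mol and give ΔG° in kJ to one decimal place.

As written, Cu²⁺/Cu is reduced (cathode) and Au³⁺/Au is oxidised (anode), so E°cell = (+0.32) − (+1.50) = -1.18 V.
Balancing electrons gives n = 6.
ΔG° = −nFE° = −(6)(96485)(-1.18) = 683,114 J = +683.1 kJ.

+683.1 kJ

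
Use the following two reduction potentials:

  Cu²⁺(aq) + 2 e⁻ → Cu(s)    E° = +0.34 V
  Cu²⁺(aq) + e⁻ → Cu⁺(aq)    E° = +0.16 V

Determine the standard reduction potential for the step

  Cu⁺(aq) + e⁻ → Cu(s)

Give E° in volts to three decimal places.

Sequential free energies add, so n₃E°₃ = n₁E°₁ + n₂E°₂.
With n₃ = 2, and the known step contributing 1×(+0.16) V, the unknown satisfies 1·E° = 2×(+0.34) − 1×(+0.16) = +0.520.
E° = +0.520 / 1 = +0.520 V.

+0.520 V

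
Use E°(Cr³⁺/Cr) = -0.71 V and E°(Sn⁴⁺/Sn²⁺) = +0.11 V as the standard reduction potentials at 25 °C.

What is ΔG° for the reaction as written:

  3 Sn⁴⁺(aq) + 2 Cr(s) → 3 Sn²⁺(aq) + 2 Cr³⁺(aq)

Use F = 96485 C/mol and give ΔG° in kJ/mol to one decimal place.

As written, Sn⁴⁺/Sn²⁺ is reduced (cathode) and Cr³⁺/Cr is oxidised (anode), so E°cell = (+0.11) − (-0.71) = +0.82 V.
Balancing electrons gives n = 6.
ΔG° = −nFE° = −(6)(96485)(+0.82) = -474,706 J = -474.7 kJ/mol.

-474.7 kJ/mol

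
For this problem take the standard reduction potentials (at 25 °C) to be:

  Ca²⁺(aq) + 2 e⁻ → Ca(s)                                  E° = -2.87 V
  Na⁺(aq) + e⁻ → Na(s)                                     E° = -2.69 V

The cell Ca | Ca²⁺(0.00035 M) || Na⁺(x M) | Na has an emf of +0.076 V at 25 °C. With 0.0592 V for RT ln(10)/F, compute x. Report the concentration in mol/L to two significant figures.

Na⁺/Na is the cathode, Ca²⁺/Ca the anode: E°cell = +0.18 V, n = 2.
Overall reaction: 2 Na⁺(aq) + Ca(s) → 2 Na(s) + Ca²⁺(aq); Q = [Ca²⁺]^1/[Na⁺]^2.
From E = E° − (0.0592/n) log Q: log Q = (E° − E)·n/0.0592 = (+0.18 − (+0.076))·2/0.0592 = 3.5135.
So 2·log[Na⁺] = 1·log(0.00035) − log Q = -3.4559 − (3.5135) = -6.9694; log[Na⁺] = -6.9694 / 2 = -3.4847; [Na⁺] = 10^(-3.4847) ≈ 0.00033 M.

0.00033 M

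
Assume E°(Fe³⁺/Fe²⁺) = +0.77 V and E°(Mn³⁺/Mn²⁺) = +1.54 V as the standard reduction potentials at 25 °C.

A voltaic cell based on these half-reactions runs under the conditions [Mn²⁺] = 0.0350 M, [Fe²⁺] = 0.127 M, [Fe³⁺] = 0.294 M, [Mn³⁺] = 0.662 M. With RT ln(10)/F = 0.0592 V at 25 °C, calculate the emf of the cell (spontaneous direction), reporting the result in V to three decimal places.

+0.824 V

Mn³⁺/Mn²⁺ is the cathode (higher E°), Fe³⁺/Fe²⁺ the anode: E°cell = +1.54 − (+0.77) = +0.77 V, n = 1.
Overall: Mn³⁺(aq) + Fe²⁺(aq) → Mn²⁺(aq) + Fe³⁺(aq)
Q = [Mn²⁺]·[Fe³⁺] / ([Mn³⁺]·[Fe²⁺]); log Q = -0.912.
E = E° − (0.0592/n) log Q = +0.77 − (0.0592/1)(-0.912) = +0.824 V.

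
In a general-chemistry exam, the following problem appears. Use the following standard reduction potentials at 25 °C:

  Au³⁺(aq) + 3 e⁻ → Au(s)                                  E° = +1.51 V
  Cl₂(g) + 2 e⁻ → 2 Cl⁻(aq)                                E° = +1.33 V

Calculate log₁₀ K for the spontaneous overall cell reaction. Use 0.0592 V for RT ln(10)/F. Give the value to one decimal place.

Cathode: Au³⁺/Au; anode: Cl₂/Cl⁻. E°cell = +0.18 V, n = 6.
log K = nE°cell / 0.0592 = (6)(+0.18) / 0.0592 = 18.2.

18.2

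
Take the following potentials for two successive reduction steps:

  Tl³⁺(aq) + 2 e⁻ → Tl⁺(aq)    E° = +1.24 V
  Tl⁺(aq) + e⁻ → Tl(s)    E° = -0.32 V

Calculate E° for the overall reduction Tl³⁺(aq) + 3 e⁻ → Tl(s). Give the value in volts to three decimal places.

Standard free energies of sequential steps add: ΔG°₃ = ΔG°₁ + ΔG°₂, so n₃E°₃ = n₁E°₁ + n₂E°₂.
E°₃ = (2×+1.24 + 1×-0.32) / 3 = (+2.160) / 3 = +0.720 V.

+0.720 V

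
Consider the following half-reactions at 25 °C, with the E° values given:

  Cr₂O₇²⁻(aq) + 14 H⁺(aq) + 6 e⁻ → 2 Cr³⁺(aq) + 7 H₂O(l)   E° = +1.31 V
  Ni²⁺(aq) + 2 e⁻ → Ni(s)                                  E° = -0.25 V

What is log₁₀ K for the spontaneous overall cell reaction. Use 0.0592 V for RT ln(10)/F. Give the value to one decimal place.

158.1

Cathode: Cr₂O₇²⁻/Cr³⁺; anode: Ni²⁺/Ni. E°cell = +1.56 V, n = 6.
log K = nE°cell / 0.0592 = (6)(+1.56) / 0.0592 = 158.1.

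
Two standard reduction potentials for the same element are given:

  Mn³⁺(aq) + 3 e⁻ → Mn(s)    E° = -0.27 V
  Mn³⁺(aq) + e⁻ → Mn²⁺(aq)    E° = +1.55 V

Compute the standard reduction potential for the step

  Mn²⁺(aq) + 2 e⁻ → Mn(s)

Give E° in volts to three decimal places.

-1.180 V

Sequential free energies add, so n₃E°₃ = n₁E°₁ + n₂E°₂.
With n₃ = 3, and the known step contributing 1×(+1.55) V, the unknown satisfies 2·E° = 3×(-0.27) − 1×(+1.55) = -2.360.
E° = -2.360 / 2 = -1.180 V.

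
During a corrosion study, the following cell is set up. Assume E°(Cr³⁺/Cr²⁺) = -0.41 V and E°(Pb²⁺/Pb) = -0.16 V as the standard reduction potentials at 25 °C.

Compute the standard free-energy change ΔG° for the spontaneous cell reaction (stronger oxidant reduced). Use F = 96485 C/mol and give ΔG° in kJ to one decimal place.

-48.2 kJ

Pb²⁺/Pb (E° = -0.16 V) is the cathode; Cr³⁺/Cr²⁺ (E° = -0.41 V) is the anode, so E°cell = +0.25 V.
Balancing electrons gives n = 2 (lcm of 2 and 1).
ΔG° = −nFE° = −(2)(96485)(+0.25) = -48,242 J = -48.2 kJ.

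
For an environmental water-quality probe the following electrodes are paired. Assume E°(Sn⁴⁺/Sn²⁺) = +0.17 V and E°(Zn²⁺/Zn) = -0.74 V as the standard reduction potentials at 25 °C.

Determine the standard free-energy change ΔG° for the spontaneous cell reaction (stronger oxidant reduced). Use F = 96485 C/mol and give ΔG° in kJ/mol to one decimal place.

Sn⁴⁺/Sn²⁺ (E° = +0.17 V) is the cathode; Zn²⁺/Zn (E° = -0.74 V) is the anode, so E°cell = +0.91 V.
Balancing electrons gives n = 2 (lcm of 2 and 2).
ΔG° = −nFE° = −(2)(96485)(+0.91) = -175,603 J = -175.6 kJ/mol.

-175.6 kJ/mol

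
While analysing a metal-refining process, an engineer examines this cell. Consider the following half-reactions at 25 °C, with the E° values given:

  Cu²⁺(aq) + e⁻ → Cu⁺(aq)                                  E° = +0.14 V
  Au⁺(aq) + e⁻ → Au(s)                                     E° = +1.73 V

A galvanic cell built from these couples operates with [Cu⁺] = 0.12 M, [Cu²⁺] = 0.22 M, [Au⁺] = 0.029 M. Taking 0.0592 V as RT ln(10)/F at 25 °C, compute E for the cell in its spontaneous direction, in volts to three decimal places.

Au⁺/Au is the cathode (higher E°), Cu²⁺/Cu⁺ the anode: E°cell = +1.73 − (+0.14) = +1.59 V, n = 1.
Overall: Au⁺(aq) + Cu⁺(aq) → Au(s) + Cu²⁺(aq)
Q = [Cu²⁺] / ([Au⁺]·[Cu⁺]); log Q = 1.801.
E = E° − (0.0592/n) log Q = +1.59 − (0.0592/1)(1.801) = +1.483 V.

+1.483 V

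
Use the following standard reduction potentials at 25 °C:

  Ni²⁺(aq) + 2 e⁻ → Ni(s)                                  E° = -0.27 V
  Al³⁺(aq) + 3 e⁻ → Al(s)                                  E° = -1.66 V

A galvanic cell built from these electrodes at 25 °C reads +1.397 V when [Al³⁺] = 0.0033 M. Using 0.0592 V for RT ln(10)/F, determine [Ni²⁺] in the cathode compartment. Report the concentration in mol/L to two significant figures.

0.038 M

Ni²⁺/Ni is the cathode, Al³⁺/Al the anode: E°cell = +1.39 V, n = 6.
Overall reaction: 3 Ni²⁺(aq) + 2 Al(s) → 3 Ni(s) + 2 Al³⁺(aq); Q = [Al³⁺]^2/[Ni²⁺]^3.
From E = E° − (0.0592/n) log Q: log Q = (E° − E)·n/0.0592 = (+1.39 − (+1.397))·6/0.0592 = -0.7095.
So 3·log[Ni²⁺] = 2·log(0.0033) − log Q = -4.9630 − (-0.7095) = -4.2535; log[Ni²⁺] = -4.2535 / 3 = -1.4178; [Ni²⁺] = 10^(-1.4178) ≈ 0.038 M.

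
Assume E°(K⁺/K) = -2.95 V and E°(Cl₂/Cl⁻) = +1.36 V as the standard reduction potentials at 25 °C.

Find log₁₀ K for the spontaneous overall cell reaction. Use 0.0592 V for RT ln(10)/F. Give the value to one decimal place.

Cathode: Cl₂/Cl⁻; anode: K⁺/K. E°cell = +4.31 V, n = 2.
log K = nE°cell / 0.0592 = (2)(+4.31) / 0.0592 = 145.6.

145.6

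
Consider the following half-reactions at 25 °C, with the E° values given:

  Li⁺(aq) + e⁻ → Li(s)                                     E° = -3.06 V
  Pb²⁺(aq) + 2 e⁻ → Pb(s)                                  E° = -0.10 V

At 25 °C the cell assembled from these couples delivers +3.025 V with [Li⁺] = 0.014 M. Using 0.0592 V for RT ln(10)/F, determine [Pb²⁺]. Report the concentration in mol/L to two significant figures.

Pb²⁺/Pb is the cathode, Li⁺/Li the anode: E°cell = +2.96 V, n = 2.
Overall reaction: Pb²⁺(aq) + 2 Li(s) → Pb(s) + 2 Li⁺(aq); Q = [Li⁺]^2/[Pb²⁺]^1.
From E = E° − (0.0592/n) log Q: log Q = (E° − E)·n/0.0592 = (+2.96 − (+3.025))·2/0.0592 = -2.1959.
So 1·log[Pb²⁺] = 2·log(0.014) − log Q = -3.7077 − (-2.1959) = -1.5118; [Pb²⁺] = 10^(-1.5118) ≈ 0.031 M.

0.031 M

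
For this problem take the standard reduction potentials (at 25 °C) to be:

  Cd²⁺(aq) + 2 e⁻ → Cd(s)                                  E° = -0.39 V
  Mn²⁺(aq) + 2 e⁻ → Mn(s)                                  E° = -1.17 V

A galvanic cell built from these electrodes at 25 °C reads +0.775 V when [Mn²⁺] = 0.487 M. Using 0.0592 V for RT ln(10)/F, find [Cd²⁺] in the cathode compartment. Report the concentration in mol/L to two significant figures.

0.33 M

Cd²⁺/Cd is the cathode, Mn²⁺/Mn the anode: E°cell = +0.78 V, n = 2.
Overall reaction: Cd²⁺(aq) + Mn(s) → Cd(s) + Mn²⁺(aq); Q = [Mn²⁺]^1/[Cd²⁺]^1.
From E = E° − (0.0592/n) log Q: log Q = (E° − E)·n/0.0592 = (+0.78 − (+0.775))·2/0.0592 = 0.1689.
So 1·log[Cd²⁺] = 1·log(0.487) − log Q = -0.3125 − (0.1689) = -0.4814; [Cd²⁺] = 10^(-0.4814) ≈ 0.33 M.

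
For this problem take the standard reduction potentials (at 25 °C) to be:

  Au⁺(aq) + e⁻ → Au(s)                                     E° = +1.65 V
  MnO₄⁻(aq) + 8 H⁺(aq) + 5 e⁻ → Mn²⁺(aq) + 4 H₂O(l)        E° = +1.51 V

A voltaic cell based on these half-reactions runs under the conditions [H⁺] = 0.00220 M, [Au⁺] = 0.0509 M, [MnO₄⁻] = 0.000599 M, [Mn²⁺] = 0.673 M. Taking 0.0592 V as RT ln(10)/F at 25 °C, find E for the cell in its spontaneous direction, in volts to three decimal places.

+0.351 V

Au⁺/Au is the cathode (higher E°), MnO₄⁻/Mn²⁺ the anode: E°cell = +1.65 − (+1.51) = +0.14 V, n = 5.
Overall: 5 Au⁺(aq) + Mn²⁺(aq) + 4 H₂O(l) → 5 Au(s) + MnO₄⁻(aq) + 8 H⁺(aq)
Q = [MnO₄⁻]·[H⁺]^8 / ([Au⁺]^5·[Mn²⁺]); log Q = -17.845.
E = E° − (0.0592/n) log Q = +0.14 − (0.0592/5)(-17.845) = +0.351 V.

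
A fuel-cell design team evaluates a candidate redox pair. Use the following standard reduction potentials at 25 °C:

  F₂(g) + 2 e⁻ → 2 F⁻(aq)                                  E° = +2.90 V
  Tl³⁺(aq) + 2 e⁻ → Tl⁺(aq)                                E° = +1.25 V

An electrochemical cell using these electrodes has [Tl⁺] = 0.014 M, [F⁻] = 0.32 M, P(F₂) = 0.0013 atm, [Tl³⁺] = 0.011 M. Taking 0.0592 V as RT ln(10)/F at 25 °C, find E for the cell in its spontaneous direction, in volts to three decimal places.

+1.597 V

F₂/F⁻ is the cathode (higher E°), Tl³⁺/Tl⁺ the anode: E°cell = +2.90 − (+1.25) = +1.65 V, n = 2.
Overall: F₂(g) + Tl⁺(aq) → 2 F⁻(aq) + Tl³⁺(aq)
Q = [F⁻]^2·[Tl³⁺] / (P(F₂)·[Tl⁺]); log Q = 1.792.
E = E° − (0.0592/n) log Q = +1.65 − (0.0592/2)(1.792) = +1.597 V.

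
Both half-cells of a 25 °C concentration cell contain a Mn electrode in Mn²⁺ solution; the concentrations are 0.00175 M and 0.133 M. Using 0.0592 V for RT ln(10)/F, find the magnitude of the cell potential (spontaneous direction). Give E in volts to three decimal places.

For a concentration cell E°cell = 0. The 0.133 M side is the cathode (reduction is favoured where [Mn²⁺] is higher).
With n = 2, E = −(0.0592/2) log([Mn²⁺]ₐₙ/[Mn²⁺]꜀ₐₜ) = −(0.0592/2) log(0.00175/0.133) = −(0.0592/2)(-1.881) = +0.056 V.

+0.056 V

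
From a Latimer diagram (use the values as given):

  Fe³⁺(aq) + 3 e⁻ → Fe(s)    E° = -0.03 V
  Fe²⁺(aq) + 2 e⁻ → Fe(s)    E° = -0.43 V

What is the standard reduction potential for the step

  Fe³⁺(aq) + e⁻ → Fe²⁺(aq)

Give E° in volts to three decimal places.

+0.770 V

Sequential free energies add, so n₃E°₃ = n₁E°₁ + n₂E°₂.
With n₃ = 3, and the known step contributing 2×(-0.43) V, the unknown satisfies 1·E° = 3×(-0.03) − 2×(-0.43) = +0.770.
E° = +0.770 / 1 = +0.770 V.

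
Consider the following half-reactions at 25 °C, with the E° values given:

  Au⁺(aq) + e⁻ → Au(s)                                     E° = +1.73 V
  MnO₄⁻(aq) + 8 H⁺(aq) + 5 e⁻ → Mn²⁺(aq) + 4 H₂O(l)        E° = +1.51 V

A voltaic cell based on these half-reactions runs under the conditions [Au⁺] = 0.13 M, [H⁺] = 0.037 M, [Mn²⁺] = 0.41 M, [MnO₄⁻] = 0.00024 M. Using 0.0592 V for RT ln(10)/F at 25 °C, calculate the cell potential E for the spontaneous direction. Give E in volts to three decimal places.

+0.341 V

Au⁺/Au is the cathode (higher E°), MnO₄⁻/Mn²⁺ the anode: E°cell = +1.73 − (+1.51) = +0.22 V, n = 5.
Overall: 5 Au⁺(aq) + Mn²⁺(aq) + 4 H₂O(l) → 5 Au(s) + MnO₄⁻(aq) + 8 H⁺(aq)
Q = [MnO₄⁻]·[H⁺]^8 / ([Au⁺]^5·[Mn²⁺]); log Q = -10.257.
E = E° − (0.0592/n) log Q = +0.22 − (0.0592/5)(-10.257) = +0.341 V.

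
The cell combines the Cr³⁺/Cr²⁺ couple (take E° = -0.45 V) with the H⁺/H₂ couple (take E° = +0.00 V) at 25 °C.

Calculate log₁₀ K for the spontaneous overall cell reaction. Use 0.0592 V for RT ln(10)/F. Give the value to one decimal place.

15.2

Cathode: H⁺/H₂; anode: Cr³⁺/Cr²⁺. E°cell = +0.45 V, n = 2.
log K = nE°cell / 0.0592 = (2)(+0.45) / 0.0592 = 15.2.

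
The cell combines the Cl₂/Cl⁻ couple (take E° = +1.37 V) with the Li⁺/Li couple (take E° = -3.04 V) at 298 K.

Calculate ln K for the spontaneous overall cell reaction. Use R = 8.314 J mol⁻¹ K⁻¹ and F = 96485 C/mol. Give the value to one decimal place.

Cathode: Cl₂/Cl⁻; anode: Li⁺/Li. E°cell = (+1.37) − (-3.04) = +4.41 V, with n = 2.
ΔG° = −nFE° = −RT ln K, so ln K = nFE°/(RT) = (2)(96485)(+4.41) / ((8.314)(298)) = 343.481.

343.5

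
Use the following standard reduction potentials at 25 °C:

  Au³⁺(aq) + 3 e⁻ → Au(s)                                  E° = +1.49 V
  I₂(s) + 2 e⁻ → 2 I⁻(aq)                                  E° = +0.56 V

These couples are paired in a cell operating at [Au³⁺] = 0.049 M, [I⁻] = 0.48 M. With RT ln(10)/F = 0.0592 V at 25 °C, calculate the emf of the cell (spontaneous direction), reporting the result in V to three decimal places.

Au³⁺/Au is the cathode (higher E°), I₂/I⁻ the anode: E°cell = +1.49 − (+0.56) = +0.93 V, n = 6.
Overall: 2 Au³⁺(aq) + 6 I⁻(aq) → 2 Au(s) + 3 I₂(s)
Q = 1 / ([Au³⁺]^2·[I⁻]^6); log Q = 4.532.
E = E° − (0.0592/n) log Q = +0.93 − (0.0592/6)(4.532) = +0.885 V.

+0.885 V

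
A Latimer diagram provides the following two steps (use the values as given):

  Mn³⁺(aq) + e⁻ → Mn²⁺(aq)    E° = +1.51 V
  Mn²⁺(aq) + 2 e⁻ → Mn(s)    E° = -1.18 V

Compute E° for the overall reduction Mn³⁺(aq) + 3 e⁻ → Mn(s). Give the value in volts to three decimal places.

Since ΔG° = −nFE° is additive over sequential reductions, n₃E°₃ = n₁E°₁ + n₂E°₂.
E°₃ = (1×+1.51 + 2×-1.18) / 3 = (-0.850) / 3 = -0.283 V.

-0.283 V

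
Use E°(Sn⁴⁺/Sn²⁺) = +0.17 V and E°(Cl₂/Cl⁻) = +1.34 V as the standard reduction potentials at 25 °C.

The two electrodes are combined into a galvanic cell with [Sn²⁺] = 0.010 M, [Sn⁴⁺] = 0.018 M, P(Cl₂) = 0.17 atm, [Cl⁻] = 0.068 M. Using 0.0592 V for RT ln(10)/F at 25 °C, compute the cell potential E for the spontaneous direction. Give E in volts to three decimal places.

+1.209 V

Cl₂/Cl⁻ is the cathode (higher E°), Sn⁴⁺/Sn²⁺ the anode: E°cell = +1.34 − (+0.17) = +1.17 V, n = 2.
Overall: Cl₂(g) + Sn²⁺(aq) → 2 Cl⁻(aq) + Sn⁴⁺(aq)
Q = [Cl⁻]^2·[Sn⁴⁺] / (P(Cl₂)·[Sn²⁺]); log Q = -1.310.
E = E° − (0.0592/n) log Q = +1.17 − (0.0592/2)(-1.310) = +1.209 V.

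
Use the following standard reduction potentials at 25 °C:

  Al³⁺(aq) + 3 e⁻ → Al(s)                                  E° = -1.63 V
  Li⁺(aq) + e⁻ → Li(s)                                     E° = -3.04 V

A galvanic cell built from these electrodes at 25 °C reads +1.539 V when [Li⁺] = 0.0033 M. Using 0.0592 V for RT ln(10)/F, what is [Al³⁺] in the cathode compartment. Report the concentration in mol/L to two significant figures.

Al³⁺/Al is the cathode, Li⁺/Li the anode: E°cell = +1.41 V, n = 3.
Overall reaction: Al³⁺(aq) + 3 Li(s) → Al(s) + 3 Li⁺(aq); Q = [Li⁺]^3/[Al³⁺]^1.
From E = E° − (0.0592/n) log Q: log Q = (E° − E)·n/0.0592 = (+1.41 − (+1.539))·3/0.0592 = -6.5372.
So 1·log[Al³⁺] = 3·log(0.0033) − log Q = -7.4445 − (-6.5372) = -0.9073; [Al³⁺] = 10^(-0.9073) ≈ 0.12 M.

0.12 M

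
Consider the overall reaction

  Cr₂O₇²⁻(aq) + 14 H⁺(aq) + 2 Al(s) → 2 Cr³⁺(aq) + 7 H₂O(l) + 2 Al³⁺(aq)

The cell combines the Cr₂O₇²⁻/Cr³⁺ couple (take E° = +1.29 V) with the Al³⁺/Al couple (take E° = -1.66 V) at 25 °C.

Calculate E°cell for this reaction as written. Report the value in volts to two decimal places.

The Cr₂O₇²⁻/Cr³⁺ couple has the higher reduction potential, so it is the cathode; Al³⁺/Al is oxidised at the anode.
E°cell = E°(cathode) − E°(anode) = (+1.29) − (-1.66) = +2.95 V.

+2.95 V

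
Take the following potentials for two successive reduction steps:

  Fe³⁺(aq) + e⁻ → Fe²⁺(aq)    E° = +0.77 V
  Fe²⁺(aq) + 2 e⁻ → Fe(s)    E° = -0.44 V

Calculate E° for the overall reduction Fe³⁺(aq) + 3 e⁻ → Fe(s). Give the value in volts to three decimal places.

Adding the free-energy changes (−nFE°) of the two steps gives −n₃FE°₃ = −n₁FE°₁ − n₂FE°₂.
E°₃ = (1×+0.77 + 2×-0.44) / 3 = (-0.110) / 3 = -0.037 V.

-0.037 V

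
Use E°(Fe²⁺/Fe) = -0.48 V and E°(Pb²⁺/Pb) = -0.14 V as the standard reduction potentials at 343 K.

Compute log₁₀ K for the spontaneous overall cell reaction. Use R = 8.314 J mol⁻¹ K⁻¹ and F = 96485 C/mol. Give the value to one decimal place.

10.0

Cathode: Pb²⁺/Pb; anode: Fe²⁺/Fe. E°cell = (-0.14) − (-0.48) = +0.34 V, with n = 2.
ΔG° = −nFE° = −RT ln K, so ln K = nFE°/(RT) = (2)(96485)(+0.34) / ((8.314)(343)) = 23.007.
log₁₀ K = 23.007 / ln 10 = 10.0.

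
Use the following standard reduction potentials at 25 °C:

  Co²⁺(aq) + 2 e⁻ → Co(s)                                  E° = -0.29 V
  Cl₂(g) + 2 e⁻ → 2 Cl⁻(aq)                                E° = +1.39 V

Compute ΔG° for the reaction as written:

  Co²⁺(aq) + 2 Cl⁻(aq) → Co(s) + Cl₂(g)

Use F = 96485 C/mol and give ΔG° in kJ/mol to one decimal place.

+324.2 kJ/mol

As written, Co²⁺/Co is reduced (cathode) and Cl₂/Cl⁻ is oxidised (anode), so E°cell = (-0.29) − (+1.39) = -1.68 V.
Balancing electrons gives n = 2.
ΔG° = −nFE° = −(2)(96485)(-1.68) = 324,190 J = +324.2 kJ/mol.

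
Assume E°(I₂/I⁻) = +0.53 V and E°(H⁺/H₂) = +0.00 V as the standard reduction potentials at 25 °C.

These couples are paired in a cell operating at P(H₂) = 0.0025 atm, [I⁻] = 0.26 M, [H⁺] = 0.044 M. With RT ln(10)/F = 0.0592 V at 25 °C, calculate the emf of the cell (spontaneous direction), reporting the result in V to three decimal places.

I₂/I⁻ is the cathode (higher E°), H⁺/H₂ the anode: E°cell = +0.53 − (+0.00) = +0.53 V, n = 2.
Overall: I₂(s) + H₂(g) → 2 I⁻(aq) + 2 H⁺(aq)
Q = [I⁻]^2·[H⁺]^2 / (P(H₂)); log Q = -1.281.
E = E° − (0.0592/n) log Q = +0.53 − (0.0592/2)(-1.281) = +0.568 V.

+0.568 V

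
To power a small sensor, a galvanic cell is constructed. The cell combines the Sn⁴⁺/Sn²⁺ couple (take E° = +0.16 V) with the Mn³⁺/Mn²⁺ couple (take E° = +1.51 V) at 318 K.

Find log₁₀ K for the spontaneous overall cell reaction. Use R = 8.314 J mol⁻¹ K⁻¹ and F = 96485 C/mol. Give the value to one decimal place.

Cathode: Mn³⁺/Mn²⁺; anode: Sn⁴⁺/Sn²⁺. E°cell = (+1.51) − (+0.16) = +1.35 V, with n = 2.
ΔG° = −nFE° = −RT ln K, so ln K = nFE°/(RT) = (2)(96485)(+1.35) / ((8.314)(318)) = 98.534.
log₁₀ K = 98.534 / ln 10 = 42.8.

42.8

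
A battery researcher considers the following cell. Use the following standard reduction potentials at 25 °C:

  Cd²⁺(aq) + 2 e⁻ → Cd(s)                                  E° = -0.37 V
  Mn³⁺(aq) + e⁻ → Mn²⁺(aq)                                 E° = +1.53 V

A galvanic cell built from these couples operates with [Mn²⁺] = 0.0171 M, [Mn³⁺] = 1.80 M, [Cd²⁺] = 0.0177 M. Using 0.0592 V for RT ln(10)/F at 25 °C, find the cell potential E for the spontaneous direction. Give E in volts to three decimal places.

Mn³⁺/Mn²⁺ is the cathode (higher E°), Cd²⁺/Cd the anode: E°cell = +1.53 − (-0.37) = +1.90 V, n = 2.
Overall: 2 Mn³⁺(aq) + Cd(s) → 2 Mn²⁺(aq) + Cd²⁺(aq)
Q = [Mn²⁺]^2·[Cd²⁺] / ([Mn³⁺]^2); log Q = -5.797.
E = E° − (0.0592/n) log Q = +1.90 − (0.0592/2)(-5.797) = +2.072 V.

+2.072 V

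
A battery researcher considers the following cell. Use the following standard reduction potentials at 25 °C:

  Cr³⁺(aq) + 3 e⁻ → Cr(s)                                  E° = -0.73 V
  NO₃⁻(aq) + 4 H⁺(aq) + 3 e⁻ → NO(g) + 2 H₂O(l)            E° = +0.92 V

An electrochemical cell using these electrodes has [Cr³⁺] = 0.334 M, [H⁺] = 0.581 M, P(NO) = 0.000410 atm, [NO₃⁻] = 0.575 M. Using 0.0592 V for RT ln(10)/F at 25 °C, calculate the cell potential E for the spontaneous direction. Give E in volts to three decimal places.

NO₃⁻/NO is the cathode (higher E°), Cr³⁺/Cr the anode: E°cell = +0.92 − (-0.73) = +1.65 V, n = 3.
Overall: NO₃⁻(aq) + 4 H⁺(aq) + Cr(s) → NO(g) + 2 H₂O(l) + Cr³⁺(aq)
Q = P(NO)·[Cr³⁺] / ([NO₃⁻]·[H⁺]^4); log Q = -2.680.
E = E° − (0.0592/n) log Q = +1.65 − (0.0592/3)(-2.680) = +1.703 V.

+1.703 V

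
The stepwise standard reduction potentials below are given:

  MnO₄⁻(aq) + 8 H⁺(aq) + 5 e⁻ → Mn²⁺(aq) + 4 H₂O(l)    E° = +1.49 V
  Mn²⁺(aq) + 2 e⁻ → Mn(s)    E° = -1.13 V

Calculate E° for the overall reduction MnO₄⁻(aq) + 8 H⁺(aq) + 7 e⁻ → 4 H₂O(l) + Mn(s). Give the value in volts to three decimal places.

Standard free energies of sequential steps add: ΔG°₃ = ΔG°₁ + ΔG°₂, so n₃E°₃ = n₁E°₁ + n₂E°₂.
E°₃ = (5×+1.49 + 2×-1.13) / 7 = (+5.190) / 7 = +0.741 V.

+0.741 V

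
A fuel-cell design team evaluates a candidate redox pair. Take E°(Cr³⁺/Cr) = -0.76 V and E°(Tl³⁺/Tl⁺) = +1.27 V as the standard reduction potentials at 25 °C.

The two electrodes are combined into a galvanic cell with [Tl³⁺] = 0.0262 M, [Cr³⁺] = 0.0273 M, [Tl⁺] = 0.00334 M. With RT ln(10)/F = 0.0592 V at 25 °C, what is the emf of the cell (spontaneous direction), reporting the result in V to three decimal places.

+2.087 V

Tl³⁺/Tl⁺ is the cathode (higher E°), Cr³⁺/Cr the anode: E°cell = +1.27 − (-0.76) = +2.03 V, n = 6.
Overall: 3 Tl³⁺(aq) + 2 Cr(s) → 3 Tl⁺(aq) + 2 Cr³⁺(aq)
Q = [Tl⁺]^3·[Cr³⁺]^2 / ([Tl³⁺]^3); log Q = -5.811.
E = E° − (0.0592/n) log Q = +2.03 − (0.0592/6)(-5.811) = +2.087 V.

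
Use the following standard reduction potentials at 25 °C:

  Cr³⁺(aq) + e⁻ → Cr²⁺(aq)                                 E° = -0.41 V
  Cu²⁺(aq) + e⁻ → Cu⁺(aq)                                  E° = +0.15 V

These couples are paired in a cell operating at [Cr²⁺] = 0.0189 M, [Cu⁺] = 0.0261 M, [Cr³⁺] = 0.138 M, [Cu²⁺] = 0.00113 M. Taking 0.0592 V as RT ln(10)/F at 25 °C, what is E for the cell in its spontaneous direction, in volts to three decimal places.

Cu²⁺/Cu⁺ is the cathode (higher E°), Cr³⁺/Cr²⁺ the anode: E°cell = +0.15 − (-0.41) = +0.56 V, n = 1.
Overall: Cu²⁺(aq) + Cr²⁺(aq) → Cu⁺(aq) + Cr³⁺(aq)
Q = [Cu⁺]·[Cr³⁺] / ([Cu²⁺]·[Cr²⁺]); log Q = 2.227.
E = E° − (0.0592/n) log Q = +0.56 − (0.0592/1)(2.227) = +0.428 V.

+0.428 V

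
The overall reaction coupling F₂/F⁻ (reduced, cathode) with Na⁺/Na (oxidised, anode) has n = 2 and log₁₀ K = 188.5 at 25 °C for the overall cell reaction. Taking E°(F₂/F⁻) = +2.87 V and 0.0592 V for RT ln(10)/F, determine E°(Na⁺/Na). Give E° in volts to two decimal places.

-2.71 V

E°cell = (0.0592/n)·log K = (0.0592/2)(188.5) = +5.580 V.
Since F₂/F⁻ is the cathode and Na⁺/Na the anode, E°cell = E°(F₂/F⁻) − E°(Na⁺/Na).
So E°(Na⁺/Na) = E°(F₂/F⁻) − E°cell = (+2.87) − (+5.580) = -2.71 V.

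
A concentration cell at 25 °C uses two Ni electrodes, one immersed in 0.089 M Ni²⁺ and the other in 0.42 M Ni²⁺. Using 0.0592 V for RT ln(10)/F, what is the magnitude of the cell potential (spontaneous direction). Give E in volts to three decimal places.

For a concentration cell E°cell = 0. The 0.42 M side is the cathode (reduction is favoured where [Ni²⁺] is higher).
With n = 2, E = −(0.0592/2) log([Ni²⁺]ₐₙ/[Ni²⁺]꜀ₐₜ) = −(0.0592/2) log(0.089/0.42) = −(0.0592/2)(-0.674) = +0.020 V.

+0.020 V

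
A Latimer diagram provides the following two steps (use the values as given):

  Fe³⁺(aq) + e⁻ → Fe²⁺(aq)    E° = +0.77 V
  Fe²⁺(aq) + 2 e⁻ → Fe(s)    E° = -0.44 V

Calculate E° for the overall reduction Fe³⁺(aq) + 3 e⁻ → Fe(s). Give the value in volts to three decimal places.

-0.037 V

Standard free energies of sequential steps add: ΔG°₃ = ΔG°₁ + ΔG°₂, so n₃E°₃ = n₁E°₁ + n₂E°₂.
E°₃ = (1×+0.77 + 2×-0.44) / 3 = (-0.110) / 3 = -0.037 V.
Simply averaging or adding the two E° values would be wrong; the electron-weighted sum is required.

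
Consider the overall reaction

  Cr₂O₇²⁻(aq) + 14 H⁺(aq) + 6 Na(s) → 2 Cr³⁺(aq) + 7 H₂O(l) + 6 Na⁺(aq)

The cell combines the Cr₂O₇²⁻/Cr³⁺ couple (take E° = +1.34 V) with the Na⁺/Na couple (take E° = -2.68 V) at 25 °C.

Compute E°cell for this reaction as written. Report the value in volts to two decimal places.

+4.02 V

The Cr₂O₇²⁻/Cr³⁺ couple has the higher reduction potential, so it is the cathode; Na⁺/Na is oxidised at the anode.
E°cell = E°(cathode) − E°(anode) = (+1.34) − (-2.68) = +4.02 V.
Since E°cell > 0, the reaction is spontaneous under standard conditions.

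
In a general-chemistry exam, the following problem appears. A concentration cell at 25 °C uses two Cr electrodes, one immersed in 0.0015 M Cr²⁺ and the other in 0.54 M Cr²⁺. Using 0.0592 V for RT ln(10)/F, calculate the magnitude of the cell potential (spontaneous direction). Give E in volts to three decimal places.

For a concentration cell E°cell = 0. The 0.54 M side is the cathode (reduction is favoured where [Cr²⁺] is higher).
With n = 2, E = −(0.0592/2) log([Cr²⁺]ₐₙ/[Cr²⁺]꜀ₐₜ) = −(0.0592/2) log(0.0015/0.54) = −(0.0592/2)(-2.556) = +0.076 V.

+0.076 V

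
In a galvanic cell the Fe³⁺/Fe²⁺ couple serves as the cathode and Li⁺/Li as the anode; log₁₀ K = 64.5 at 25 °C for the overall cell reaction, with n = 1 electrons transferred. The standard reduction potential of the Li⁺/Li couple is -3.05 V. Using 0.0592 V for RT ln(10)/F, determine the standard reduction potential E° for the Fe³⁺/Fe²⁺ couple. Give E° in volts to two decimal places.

E°cell = (0.0592/n)·log K = (0.0592/1)(64.5) = +3.818 V.
Since Fe³⁺/Fe²⁺ is the cathode and Li⁺/Li the anode, E°cell = E°(Fe³⁺/Fe²⁺) − E°(Li⁺/Li).
So E°(Fe³⁺/Fe²⁺) = E°cell + E°(Li⁺/Li) = +3.818 + (-3.05) = +0.77 V.

+0.77 V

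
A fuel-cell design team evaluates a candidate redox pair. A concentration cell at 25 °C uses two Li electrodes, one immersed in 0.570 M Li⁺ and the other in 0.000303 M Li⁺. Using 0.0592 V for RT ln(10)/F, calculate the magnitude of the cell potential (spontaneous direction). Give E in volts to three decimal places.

For a concentration cell E°cell = 0. The 0.570 M side is the cathode (reduction is favoured where [Li⁺] is higher).
With n = 1, E = −(0.0592/1) log([Li⁺]ₐₙ/[Li⁺]꜀ₐₜ) = −(0.0592/1) log(0.000303/0.57) = −(0.0592/1)(-3.274) = +0.194 V.

+0.194 V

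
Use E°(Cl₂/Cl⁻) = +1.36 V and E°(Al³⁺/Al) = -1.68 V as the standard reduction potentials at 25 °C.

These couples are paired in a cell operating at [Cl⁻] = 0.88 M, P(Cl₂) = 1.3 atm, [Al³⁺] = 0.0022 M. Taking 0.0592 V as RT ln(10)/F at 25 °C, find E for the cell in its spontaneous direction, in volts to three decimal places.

+3.099 V

Cl₂/Cl⁻ is the cathode (higher E°), Al³⁺/Al the anode: E°cell = +1.36 − (-1.68) = +3.04 V, n = 6.
Overall: 3 Cl₂(g) + 2 Al(s) → 6 Cl⁻(aq) + 2 Al³⁺(aq)
Q = [Cl⁻]^6·[Al³⁺]^2 / (P(Cl₂)^3); log Q = -5.990.
E = E° − (0.0592/n) log Q = +3.04 − (0.0592/6)(-5.990) = +3.099 V.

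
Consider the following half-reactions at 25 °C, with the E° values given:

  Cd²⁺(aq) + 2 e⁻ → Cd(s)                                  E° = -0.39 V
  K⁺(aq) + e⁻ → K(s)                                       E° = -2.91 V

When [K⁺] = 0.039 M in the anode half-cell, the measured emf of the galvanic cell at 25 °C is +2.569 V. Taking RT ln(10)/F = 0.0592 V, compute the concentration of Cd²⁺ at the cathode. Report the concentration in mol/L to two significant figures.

Cd²⁺/Cd is the cathode, K⁺/K the anode: E°cell = +2.52 V, n = 2.
Overall reaction: Cd²⁺(aq) + 2 K(s) → Cd(s) + 2 K⁺(aq); Q = [K⁺]^2/[Cd²⁺]^1.
From E = E° − (0.0592/n) log Q: log Q = (E° − E)·n/0.0592 = (+2.52 − (+2.569))·2/0.0592 = -1.6554.
So 1·log[Cd²⁺] = 2·log(0.039) − log Q = -2.8179 − (-1.6554) = -1.1625; [Cd²⁺] = 10^(-1.1625) ≈ 0.069 M.

0.069 M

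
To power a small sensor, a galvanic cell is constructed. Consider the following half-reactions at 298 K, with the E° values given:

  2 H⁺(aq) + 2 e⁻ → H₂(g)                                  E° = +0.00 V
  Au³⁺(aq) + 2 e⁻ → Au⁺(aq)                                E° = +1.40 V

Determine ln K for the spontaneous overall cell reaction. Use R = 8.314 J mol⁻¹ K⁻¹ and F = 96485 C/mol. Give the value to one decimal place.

Cathode: Au³⁺/Au⁺; anode: H⁺/H₂. E°cell = (+1.40) − (+0.00) = +1.40 V, with n = 2.
ΔG° = −nFE° = −RT ln K, so ln K = nFE°/(RT) = (2)(96485)(+1.40) / ((8.314)(298)) = 109.041.

109.0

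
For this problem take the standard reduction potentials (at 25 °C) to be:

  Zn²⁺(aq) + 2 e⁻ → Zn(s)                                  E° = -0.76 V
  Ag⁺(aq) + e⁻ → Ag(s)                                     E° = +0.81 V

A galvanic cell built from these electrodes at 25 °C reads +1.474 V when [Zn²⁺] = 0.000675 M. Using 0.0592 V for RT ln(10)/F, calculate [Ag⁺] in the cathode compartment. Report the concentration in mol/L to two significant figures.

Ag⁺/Ag is the cathode, Zn²⁺/Zn the anode: E°cell = +1.57 V, n = 2.
Overall reaction: 2 Ag⁺(aq) + Zn(s) → 2 Ag(s) + Zn²⁺(aq); Q = [Zn²⁺]^1/[Ag⁺]^2.
From E = E° − (0.0592/n) log Q: log Q = (E° − E)·n/0.0592 = (+1.57 − (+1.474))·2/0.0592 = 3.2432.
So 2·log[Ag⁺] = 1·log(0.000675) − log Q = -3.1707 − (3.2432) = -6.4139; log[Ag⁺] = -6.4139 / 2 = -3.2069; [Ag⁺] = 10^(-3.2069) ≈ 0.00062 M.

0.00062 M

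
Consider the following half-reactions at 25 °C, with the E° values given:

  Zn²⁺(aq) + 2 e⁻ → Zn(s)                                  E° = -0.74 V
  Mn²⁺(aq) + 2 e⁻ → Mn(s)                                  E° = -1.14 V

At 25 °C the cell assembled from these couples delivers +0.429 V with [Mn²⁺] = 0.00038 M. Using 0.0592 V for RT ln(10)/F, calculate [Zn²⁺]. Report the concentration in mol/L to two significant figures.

Zn²⁺/Zn is the cathode, Mn²⁺/Mn the anode: E°cell = +0.40 V, n = 2.
Overall reaction: Zn²⁺(aq) + Mn(s) → Zn(s) + Mn²⁺(aq); Q = [Mn²⁺]^1/[Zn²⁺]^1.
From E = E° − (0.0592/n) log Q: log Q = (E° − E)·n/0.0592 = (+0.40 − (+0.429))·2/0.0592 = -0.9797.
So 1·log[Zn²⁺] = 1·log(0.00038) − log Q = -3.4202 − (-0.9797) = -2.4405; [Zn²⁺] = 10^(-2.4405) ≈ 0.0036 M.

0.0036 M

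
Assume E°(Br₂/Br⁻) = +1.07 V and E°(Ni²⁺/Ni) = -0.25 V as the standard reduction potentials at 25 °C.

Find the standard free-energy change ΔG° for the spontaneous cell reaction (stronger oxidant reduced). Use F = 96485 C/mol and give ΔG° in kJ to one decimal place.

-254.7 kJ

Br₂/Br⁻ (E° = +1.07 V) is the cathode; Ni²⁺/Ni (E° = -0.25 V) is the anode, so E°cell = +1.32 V.
Balancing electrons gives n = 2 (lcm of 2 and 2).
ΔG° = −nFE° = −(2)(96485)(+1.32) = -254,720 J = -254.7 kJ.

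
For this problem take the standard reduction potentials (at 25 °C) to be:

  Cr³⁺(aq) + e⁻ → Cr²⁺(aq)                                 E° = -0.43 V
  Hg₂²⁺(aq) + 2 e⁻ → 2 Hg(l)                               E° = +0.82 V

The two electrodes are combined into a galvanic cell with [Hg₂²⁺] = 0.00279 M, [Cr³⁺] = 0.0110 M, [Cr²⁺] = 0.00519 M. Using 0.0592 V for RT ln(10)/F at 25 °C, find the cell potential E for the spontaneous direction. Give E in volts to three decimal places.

Hg₂²⁺/Hg is the cathode (higher E°), Cr³⁺/Cr²⁺ the anode: E°cell = +0.82 − (-0.43) = +1.25 V, n = 2.
Overall: Hg₂²⁺(aq) + 2 Cr²⁺(aq) → 2 Hg(l) + 2 Cr³⁺(aq)
Q = [Cr³⁺]^2 / ([Hg₂²⁺]·[Cr²⁺]^2); log Q = 3.207.
E = E° − (0.0592/n) log Q = +1.25 − (0.0592/2)(3.207) = +1.155 V.

+1.155 V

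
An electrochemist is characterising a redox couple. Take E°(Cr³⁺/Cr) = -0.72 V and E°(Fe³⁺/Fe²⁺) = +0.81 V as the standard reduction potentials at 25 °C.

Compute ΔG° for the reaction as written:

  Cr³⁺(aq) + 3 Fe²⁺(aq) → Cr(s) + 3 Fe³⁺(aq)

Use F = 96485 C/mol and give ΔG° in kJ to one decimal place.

As written, Cr³⁺/Cr is reduced (cathode) and Fe³⁺/Fe²⁺ is oxidised (anode), so E°cell = (-0.72) − (+0.81) = -1.53 V.
Balancing electrons gives n = 3.
ΔG° = −nFE° = −(3)(96485)(-1.53) = 442,866 J = +442.9 kJ.

+442.9 kJ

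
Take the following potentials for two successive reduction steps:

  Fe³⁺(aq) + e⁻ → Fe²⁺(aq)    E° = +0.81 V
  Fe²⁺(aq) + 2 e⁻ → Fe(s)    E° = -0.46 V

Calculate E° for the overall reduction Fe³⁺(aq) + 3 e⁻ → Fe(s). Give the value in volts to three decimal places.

-0.037 V

Standard free energies of sequential steps add: ΔG°₃ = ΔG°₁ + ΔG°₂, so n₃E°₃ = n₁E°₁ + n₂E°₂.
E°₃ = (1×+0.81 + 2×-0.46) / 3 = (-0.110) / 3 = -0.037 V.
E° values themselves are not directly additive — weighting by electron count is essential.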